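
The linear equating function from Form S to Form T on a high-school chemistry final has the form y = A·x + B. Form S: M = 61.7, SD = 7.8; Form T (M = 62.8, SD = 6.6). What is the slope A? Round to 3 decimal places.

0.846

A = SD_Y / SD_X = 6.6 / 7.8 = 0.846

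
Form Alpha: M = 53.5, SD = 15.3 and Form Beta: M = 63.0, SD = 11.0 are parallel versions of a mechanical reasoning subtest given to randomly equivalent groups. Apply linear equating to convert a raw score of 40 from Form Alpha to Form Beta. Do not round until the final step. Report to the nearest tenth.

53.3

Linear equating: y = (SD_Y/SD_X)(x − M_X) + M_Y
y = (11.0/15.3)(40 − 53.5) + 63.0
y = 0.718954 × -13.5 + 63.0 = -9.7059 + 63.0 = 53.3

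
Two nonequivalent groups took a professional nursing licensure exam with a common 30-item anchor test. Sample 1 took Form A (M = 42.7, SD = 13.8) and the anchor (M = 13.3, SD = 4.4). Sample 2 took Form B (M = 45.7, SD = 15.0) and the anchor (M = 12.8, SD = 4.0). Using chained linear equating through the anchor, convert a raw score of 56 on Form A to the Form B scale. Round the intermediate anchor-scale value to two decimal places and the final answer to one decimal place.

Form A → anchor (Sample 1): v = (4.4/13.8)(56 − 42.7) + 13.3 = 17.54
anchor → Form B (Sample 2): y = (15.0/4.0)(17.54 − 12.8) + 45.7 = 63.5

63.5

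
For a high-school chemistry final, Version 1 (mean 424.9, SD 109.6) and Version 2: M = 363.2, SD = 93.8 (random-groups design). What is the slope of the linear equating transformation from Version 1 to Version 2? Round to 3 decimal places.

A = SD_Y / SD_X = 93.8 / 109.6 = 0.856

0.856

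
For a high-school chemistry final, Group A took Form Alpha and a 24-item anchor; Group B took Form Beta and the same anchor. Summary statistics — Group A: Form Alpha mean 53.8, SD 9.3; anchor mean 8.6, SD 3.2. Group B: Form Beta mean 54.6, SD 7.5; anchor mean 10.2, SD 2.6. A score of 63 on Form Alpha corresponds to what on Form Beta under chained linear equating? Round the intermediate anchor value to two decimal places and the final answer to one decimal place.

Form Alpha → anchor (Group A): v = (3.2/9.3)(63 − 53.8) + 8.6 = 11.77
anchor → Form Beta (Group B): y = (7.5/2.6)(11.77 − 10.2) + 54.6 = 59.1

59.1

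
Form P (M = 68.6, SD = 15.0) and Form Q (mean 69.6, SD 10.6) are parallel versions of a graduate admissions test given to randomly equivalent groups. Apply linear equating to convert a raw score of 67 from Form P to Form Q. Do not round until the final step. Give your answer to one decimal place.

68.5

Linear equating: y = (SD_Y/SD_X)(x − M_X) + M_Y
y = (10.6/15.0)(67 − 68.6) + 69.6
y = 0.706667 × -1.6 + 69.6 = -1.1307 + 69.6 = 68.5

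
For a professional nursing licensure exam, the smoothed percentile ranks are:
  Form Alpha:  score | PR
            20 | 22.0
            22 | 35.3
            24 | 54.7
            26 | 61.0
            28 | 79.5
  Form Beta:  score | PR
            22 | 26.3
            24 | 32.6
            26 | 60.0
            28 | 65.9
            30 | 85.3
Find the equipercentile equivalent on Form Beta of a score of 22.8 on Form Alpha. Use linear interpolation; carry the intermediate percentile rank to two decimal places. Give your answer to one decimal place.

24.8

PR of 22.8 on Form Alpha: 35.3 + (22.8 − 22)/(24 − 22) × (54.7 − 35.3) = 43.06
On Form Beta, PR 43.06 falls between score 24 (PR 32.6) and 26 (PR 60.0).
Interpolate: 24 + (43.06 − 32.6)/(60.0 − 32.6) × (26 − 24) = 24.8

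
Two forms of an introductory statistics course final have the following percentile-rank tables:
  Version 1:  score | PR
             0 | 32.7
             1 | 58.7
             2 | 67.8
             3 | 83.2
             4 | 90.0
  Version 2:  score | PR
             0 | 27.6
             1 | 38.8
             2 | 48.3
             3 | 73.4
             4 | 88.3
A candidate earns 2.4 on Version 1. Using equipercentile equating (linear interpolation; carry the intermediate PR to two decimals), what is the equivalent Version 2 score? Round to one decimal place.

PR of 2.4 on Version 1: 67.8 + (2.4 − 2)/(3 − 2) × (83.2 − 67.8) = 73.96
On Version 2, PR 73.96 falls between score 3 (PR 73.4) and 4 (PR 88.3).
Interpolate: 3 + (73.96 − 73.4)/(88.3 − 73.4) × (4 − 3) = 3.0

3.0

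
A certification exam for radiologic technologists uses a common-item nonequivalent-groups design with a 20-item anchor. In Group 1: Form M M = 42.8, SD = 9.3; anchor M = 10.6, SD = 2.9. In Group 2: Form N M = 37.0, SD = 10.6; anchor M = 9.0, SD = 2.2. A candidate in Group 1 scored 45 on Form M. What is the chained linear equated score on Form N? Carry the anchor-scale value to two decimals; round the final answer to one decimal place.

Form M → anchor (Group 1): v = (2.9/9.3)(45 − 42.8) + 10.6 = 11.29
anchor → Form N (Group 2): y = (10.6/2.2)(11.29 − 9.0) + 37.0 = 48.0

48.0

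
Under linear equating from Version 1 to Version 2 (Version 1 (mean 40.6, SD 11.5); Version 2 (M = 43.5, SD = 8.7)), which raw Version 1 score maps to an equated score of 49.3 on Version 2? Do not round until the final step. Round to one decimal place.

Invert y = (SD_Y/SD_X)(x − M_X) + M_Y:
x = (SD_X/SD_Y)(y − M_Y) + M_X = (11.5/8.7)(49.3 − 43.5) + 40.6
x = 1.321839 × 5.800 + 40.6 = 48.3

48.3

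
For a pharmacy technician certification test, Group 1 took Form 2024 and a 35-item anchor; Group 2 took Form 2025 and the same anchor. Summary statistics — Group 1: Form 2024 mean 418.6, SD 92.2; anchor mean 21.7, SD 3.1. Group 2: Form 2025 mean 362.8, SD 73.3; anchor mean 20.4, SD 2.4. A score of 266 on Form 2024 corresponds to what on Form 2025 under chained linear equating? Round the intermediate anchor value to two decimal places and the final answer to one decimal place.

Form 2024 → anchor (Group 1): v = (3.1/92.2)(266 − 418.6) + 21.7 = 16.57
anchor → Form 2025 (Group 2): y = (73.3/2.4)(16.57 − 20.4) + 362.8 = 245.8

245.8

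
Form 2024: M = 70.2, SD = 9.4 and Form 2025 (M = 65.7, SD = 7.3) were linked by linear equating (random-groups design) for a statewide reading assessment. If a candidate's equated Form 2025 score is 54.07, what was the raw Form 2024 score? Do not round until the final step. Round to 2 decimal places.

55.22

Invert y = (SD_Y/SD_X)(x − M_X) + M_Y:
x = (SD_X/SD_Y)(y − M_Y) + M_X = (9.4/7.3)(54.07 − 65.7) + 70.2
x = 1.287671 × -11.630 + 70.2 = 55.22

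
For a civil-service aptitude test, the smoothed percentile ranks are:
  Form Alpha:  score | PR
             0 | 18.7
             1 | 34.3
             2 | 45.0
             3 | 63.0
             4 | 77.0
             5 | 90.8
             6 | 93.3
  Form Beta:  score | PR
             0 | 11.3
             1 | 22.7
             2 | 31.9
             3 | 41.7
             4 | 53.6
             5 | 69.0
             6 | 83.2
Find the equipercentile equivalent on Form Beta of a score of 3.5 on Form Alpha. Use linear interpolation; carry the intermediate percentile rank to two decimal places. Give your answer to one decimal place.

5.1

PR of 3.5 on Form Alpha: 63.0 + (3.5 − 3)/(4 − 3) × (77.0 − 63.0) = 70.00
On Form Beta, PR 70.00 falls between score 5 (PR 69.0) and 6 (PR 83.2).
Interpolate: 5 + (70.00 − 69.0)/(83.2 − 69.0) × (6 − 5) = 5.1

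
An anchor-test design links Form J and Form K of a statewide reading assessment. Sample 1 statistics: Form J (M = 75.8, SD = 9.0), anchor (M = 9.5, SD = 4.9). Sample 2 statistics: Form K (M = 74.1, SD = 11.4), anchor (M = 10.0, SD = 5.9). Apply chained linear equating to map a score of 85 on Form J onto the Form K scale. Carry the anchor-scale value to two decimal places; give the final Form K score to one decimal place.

82.8

Form J → anchor (Sample 1): v = (4.9/9.0)(85 − 75.8) + 9.5 = 14.51
anchor → Form K (Sample 2): y = (11.4/5.9)(14.51 − 10.0) + 74.1 = 82.8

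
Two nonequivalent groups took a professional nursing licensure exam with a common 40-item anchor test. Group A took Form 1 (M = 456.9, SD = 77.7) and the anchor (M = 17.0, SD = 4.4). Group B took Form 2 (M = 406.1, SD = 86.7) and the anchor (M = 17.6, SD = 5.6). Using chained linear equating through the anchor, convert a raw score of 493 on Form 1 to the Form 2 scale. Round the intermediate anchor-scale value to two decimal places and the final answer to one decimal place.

428.4

Form 1 → anchor (Group A): v = (4.4/77.7)(493 − 456.9) + 17.0 = 19.04
anchor → Form 2 (Group B): y = (86.7/5.6)(19.04 − 17.6) + 406.1 = 428.4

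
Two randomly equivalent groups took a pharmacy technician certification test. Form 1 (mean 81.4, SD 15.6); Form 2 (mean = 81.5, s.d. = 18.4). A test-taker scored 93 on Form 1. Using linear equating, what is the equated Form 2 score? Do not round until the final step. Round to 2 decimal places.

95.18

Linear equating: y = (SD_Y/SD_X)(x − M_X) + M_Y
y = (18.4/15.6)(93 − 81.4) + 81.5
y = 1.179487 × 11.6 + 81.5 = 13.6821 + 81.5 = 95.18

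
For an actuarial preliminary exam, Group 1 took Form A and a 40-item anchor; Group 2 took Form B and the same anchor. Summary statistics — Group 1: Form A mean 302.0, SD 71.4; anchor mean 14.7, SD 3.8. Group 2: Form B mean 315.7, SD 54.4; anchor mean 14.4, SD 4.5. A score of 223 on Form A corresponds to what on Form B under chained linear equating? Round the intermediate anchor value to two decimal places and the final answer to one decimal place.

Form A → anchor (Group 1): v = (3.8/71.4)(223 − 302.0) + 14.7 = 10.50
anchor → Form B (Group 2): y = (54.4/4.5)(10.50 − 14.4) + 315.7 = 268.6

268.6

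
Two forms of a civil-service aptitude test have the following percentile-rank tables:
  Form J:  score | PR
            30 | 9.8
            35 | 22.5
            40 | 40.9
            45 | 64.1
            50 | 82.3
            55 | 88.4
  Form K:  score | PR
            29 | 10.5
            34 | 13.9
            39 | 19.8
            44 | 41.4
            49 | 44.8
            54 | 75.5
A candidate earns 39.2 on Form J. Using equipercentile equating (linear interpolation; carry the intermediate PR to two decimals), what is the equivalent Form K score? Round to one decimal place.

43.2

PR of 39.2 on Form J: 22.5 + (39.2 − 35)/(40 − 35) × (40.9 − 22.5) = 37.96
On Form K, PR 37.96 falls between score 39 (PR 19.8) and 44 (PR 41.4).
Interpolate: 39 + (37.96 − 19.8)/(41.4 − 19.8) × (44 − 39) = 43.2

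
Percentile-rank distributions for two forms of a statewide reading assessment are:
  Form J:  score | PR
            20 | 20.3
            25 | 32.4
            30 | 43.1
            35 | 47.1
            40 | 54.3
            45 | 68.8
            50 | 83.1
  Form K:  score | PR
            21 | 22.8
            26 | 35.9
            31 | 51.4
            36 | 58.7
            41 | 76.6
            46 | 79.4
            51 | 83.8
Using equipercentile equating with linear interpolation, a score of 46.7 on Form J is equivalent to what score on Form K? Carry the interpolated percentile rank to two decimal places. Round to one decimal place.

PR of 46.7 on Form J: 68.8 + (46.7 − 45)/(50 − 45) × (83.1 − 68.8) = 73.66
On Form K, PR 73.66 falls between score 36 (PR 58.7) and 41 (PR 76.6).
Interpolate: 36 + (73.66 − 58.7)/(76.6 − 58.7) × (41 − 36) = 40.2

40.2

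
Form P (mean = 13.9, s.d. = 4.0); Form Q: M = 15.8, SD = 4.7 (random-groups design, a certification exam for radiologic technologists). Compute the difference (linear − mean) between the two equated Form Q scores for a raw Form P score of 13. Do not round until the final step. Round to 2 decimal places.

Mean-equated: 13 + (15.8 − 13.9) = 14.90
Linear-equated: (4.7/4.0)(13 − 13.9) + 15.8 = 14.742
Difference = 14.742 − 14.90 = -0.16

-0.16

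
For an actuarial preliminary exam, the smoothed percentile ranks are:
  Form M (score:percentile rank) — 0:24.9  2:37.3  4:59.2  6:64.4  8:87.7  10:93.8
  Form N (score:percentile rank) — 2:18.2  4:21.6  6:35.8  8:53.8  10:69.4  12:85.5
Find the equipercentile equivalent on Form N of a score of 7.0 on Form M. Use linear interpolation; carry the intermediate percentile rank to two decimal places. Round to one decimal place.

10.8

PR of 7.0 on Form M: 64.4 + (7.0 − 6)/(8 − 6) × (87.7 − 64.4) = 76.05
On Form N, PR 76.05 falls between score 10 (PR 69.4) and 12 (PR 85.5).
Interpolate: 10 + (76.05 − 69.4)/(85.5 − 69.4) × (12 − 10) = 10.8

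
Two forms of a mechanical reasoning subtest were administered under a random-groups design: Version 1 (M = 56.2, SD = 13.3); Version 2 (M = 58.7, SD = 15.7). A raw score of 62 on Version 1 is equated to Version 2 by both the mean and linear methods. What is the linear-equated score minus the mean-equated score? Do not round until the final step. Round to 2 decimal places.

Mean-equated: 62 + (58.7 − 56.2) = 64.50
Linear-equated: (15.7/13.3)(62 − 56.2) + 58.7 = 65.547
Difference = 65.547 − 64.50 = 1.05

1.05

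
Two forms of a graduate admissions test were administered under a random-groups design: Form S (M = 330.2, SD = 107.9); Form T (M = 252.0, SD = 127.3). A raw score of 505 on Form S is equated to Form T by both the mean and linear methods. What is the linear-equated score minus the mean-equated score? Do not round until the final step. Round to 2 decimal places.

Mean-equated: 505 + (252.0 − 330.2) = 426.80
Linear-equated: (127.3/107.9)(505 − 330.2) + 252.0 = 458.228
Difference = 458.228 − 426.80 = 31.43

31.43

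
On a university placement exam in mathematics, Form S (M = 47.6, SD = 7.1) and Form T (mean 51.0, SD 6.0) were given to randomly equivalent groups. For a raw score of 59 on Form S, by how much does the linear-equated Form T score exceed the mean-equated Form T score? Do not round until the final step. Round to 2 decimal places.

-1.77

Mean-equated: 59 + (51.0 − 47.6) = 62.40
Linear-equated: (6.0/7.1)(59 − 47.6) + 51.0 = 60.634
Difference = 60.634 − 62.40 = -1.77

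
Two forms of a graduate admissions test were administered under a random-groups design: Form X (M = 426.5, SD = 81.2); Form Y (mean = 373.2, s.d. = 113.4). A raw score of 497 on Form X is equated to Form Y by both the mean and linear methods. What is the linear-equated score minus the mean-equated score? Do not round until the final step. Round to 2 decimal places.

Mean-equated: 497 + (373.2 − 426.5) = 443.70
Linear-equated: (113.4/81.2)(497 − 426.5) + 373.2 = 471.657
Difference = 471.657 − 443.70 = 27.96

27.96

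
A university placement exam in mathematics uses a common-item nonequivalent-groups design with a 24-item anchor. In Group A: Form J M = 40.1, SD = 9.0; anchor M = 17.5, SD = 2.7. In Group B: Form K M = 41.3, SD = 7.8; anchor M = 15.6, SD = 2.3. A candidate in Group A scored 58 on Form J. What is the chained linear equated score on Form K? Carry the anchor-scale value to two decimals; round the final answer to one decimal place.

66.0

Form J → anchor (Group A): v = (2.7/9.0)(58 − 40.1) + 17.5 = 22.87
anchor → Form K (Group B): y = (7.8/2.3)(22.87 − 15.6) + 41.3 = 66.0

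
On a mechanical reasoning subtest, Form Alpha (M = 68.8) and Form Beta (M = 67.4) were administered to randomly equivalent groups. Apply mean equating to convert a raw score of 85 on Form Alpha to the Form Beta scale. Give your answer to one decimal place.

83.6

Mean equating: y = x + (M_Y − M_X) = 85 + (67.4 − 68.8) = 83.6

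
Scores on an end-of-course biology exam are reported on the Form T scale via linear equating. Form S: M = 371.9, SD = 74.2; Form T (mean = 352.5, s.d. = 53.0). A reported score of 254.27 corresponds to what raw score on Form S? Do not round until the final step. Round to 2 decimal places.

234.38

Invert y = (SD_Y/SD_X)(x − M_X) + M_Y:
x = (SD_X/SD_Y)(y − M_Y) + M_X = (74.2/53.0)(254.27 − 352.5) + 371.9
x = 1.400000 × -98.230 + 371.9 = 234.38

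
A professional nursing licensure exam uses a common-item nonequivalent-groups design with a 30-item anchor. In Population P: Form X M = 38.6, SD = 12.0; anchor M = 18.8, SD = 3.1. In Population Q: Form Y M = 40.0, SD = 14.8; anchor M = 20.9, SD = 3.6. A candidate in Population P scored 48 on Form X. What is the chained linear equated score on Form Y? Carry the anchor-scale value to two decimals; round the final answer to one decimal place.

Form X → anchor (Population P): v = (3.1/12.0)(48 − 38.6) + 18.8 = 21.23
anchor → Form Y (Population Q): y = (14.8/3.6)(21.23 − 20.9) + 40.0 = 41.4

41.4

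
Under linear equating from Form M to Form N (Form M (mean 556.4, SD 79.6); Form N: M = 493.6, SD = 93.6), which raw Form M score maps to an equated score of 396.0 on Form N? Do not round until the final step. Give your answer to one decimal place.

Invert y = (SD_Y/SD_X)(x − M_X) + M_Y:
x = (SD_X/SD_Y)(y − M_Y) + M_X = (79.6/93.6)(396.0 − 493.6) + 556.4
x = 0.850427 × -97.600 + 556.4 = 473.4

473.4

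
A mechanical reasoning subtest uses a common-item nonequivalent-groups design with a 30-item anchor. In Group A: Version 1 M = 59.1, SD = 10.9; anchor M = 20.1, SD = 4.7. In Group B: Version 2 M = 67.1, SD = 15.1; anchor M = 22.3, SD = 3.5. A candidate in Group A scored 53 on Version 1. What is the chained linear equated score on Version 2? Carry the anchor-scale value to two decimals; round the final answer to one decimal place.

46.3

Version 1 → anchor (Group A): v = (4.7/10.9)(53 − 59.1) + 20.1 = 17.47
anchor → Version 2 (Group B): y = (15.1/3.5)(17.47 − 22.3) + 67.1 = 46.3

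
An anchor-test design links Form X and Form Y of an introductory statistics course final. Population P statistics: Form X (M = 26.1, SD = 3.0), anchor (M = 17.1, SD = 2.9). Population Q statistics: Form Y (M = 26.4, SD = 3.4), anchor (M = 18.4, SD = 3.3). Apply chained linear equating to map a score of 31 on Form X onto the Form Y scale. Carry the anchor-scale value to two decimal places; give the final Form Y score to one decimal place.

29.9

Form X → anchor (Population P): v = (2.9/3.0)(31 − 26.1) + 17.1 = 21.84
anchor → Form Y (Population Q): y = (3.4/3.3)(21.84 − 18.4) + 26.4 = 29.9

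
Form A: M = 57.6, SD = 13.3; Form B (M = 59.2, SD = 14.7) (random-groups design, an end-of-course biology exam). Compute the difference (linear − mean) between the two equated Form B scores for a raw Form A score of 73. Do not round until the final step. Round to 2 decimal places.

Mean-equated: 73 + (59.2 − 57.6) = 74.60
Linear-equated: (14.7/13.3)(73 − 57.6) + 59.2 = 76.221
Difference = 76.221 − 74.60 = 1.62

1.62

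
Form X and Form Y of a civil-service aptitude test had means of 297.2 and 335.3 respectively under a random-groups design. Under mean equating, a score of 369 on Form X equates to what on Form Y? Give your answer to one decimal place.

407.1

Mean equating: y = x + (M_Y − M_X) = 369 + (335.3 − 297.2) = 407.1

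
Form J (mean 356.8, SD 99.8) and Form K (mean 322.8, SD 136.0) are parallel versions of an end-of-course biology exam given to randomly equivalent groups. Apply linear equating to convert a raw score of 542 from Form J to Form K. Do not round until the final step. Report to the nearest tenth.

575.2

Linear equating: y = (SD_Y/SD_X)(x − M_X) + M_Y
y = (136.0/99.8)(542 − 356.8) + 322.8
y = 1.362725 × 185.2 + 322.8 = 252.3768 + 322.8 = 575.2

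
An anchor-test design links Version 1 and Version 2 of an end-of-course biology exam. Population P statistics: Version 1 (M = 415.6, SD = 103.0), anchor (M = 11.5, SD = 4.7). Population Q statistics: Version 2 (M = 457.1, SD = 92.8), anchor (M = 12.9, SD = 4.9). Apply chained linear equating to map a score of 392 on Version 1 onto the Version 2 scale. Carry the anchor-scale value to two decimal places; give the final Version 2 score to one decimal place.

Version 1 → anchor (Population P): v = (4.7/103.0)(392 − 415.6) + 11.5 = 10.42
anchor → Version 2 (Population Q): y = (92.8/4.9)(10.42 − 12.9) + 457.1 = 410.1

410.1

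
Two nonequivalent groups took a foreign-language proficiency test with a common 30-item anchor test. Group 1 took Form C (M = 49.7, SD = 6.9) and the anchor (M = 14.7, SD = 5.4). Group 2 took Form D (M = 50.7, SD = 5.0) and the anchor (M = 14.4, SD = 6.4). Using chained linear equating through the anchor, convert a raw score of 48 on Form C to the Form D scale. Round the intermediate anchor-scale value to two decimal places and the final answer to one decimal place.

49.9

Form C → anchor (Group 1): v = (5.4/6.9)(48 − 49.7) + 14.7 = 13.37
anchor → Form D (Group 2): y = (5.0/6.4)(13.37 − 14.4) + 50.7 = 49.9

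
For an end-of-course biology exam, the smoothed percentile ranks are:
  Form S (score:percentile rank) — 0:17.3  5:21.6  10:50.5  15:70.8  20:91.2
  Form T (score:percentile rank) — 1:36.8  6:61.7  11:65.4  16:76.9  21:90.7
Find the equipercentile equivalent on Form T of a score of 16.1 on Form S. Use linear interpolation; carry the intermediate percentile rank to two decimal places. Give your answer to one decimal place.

PR of 16.1 on Form S: 70.8 + (16.1 − 15)/(20 − 15) × (91.2 − 70.8) = 75.29
On Form T, PR 75.29 falls between score 11 (PR 65.4) and 16 (PR 76.9).
Interpolate: 11 + (75.29 − 65.4)/(76.9 − 65.4) × (16 − 11) = 15.3

15.3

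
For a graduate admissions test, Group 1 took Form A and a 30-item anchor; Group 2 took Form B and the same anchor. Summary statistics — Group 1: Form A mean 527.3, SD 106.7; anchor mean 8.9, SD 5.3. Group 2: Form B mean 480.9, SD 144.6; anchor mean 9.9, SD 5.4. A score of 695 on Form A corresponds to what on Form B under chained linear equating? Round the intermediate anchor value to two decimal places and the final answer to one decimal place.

677.2

Form A → anchor (Group 1): v = (5.3/106.7)(695 − 527.3) + 8.9 = 17.23
anchor → Form B (Group 2): y = (144.6/5.4)(17.23 − 9.9) + 480.9 = 677.2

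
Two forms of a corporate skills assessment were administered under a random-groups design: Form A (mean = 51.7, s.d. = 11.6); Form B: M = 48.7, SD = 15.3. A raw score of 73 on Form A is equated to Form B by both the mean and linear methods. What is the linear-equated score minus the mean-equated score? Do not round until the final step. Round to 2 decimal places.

6.79

Mean-equated: 73 + (48.7 − 51.7) = 70.00
Linear-equated: (15.3/11.6)(73 − 51.7) + 48.7 = 76.794
Difference = 76.794 − 70.00 = 6.79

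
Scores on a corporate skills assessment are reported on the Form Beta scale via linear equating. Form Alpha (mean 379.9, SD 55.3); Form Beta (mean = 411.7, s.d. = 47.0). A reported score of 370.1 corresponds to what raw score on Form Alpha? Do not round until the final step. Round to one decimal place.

Invert y = (SD_Y/SD_X)(x − M_X) + M_Y:
x = (SD_X/SD_Y)(y − M_Y) + M_X = (55.3/47.0)(370.1 − 411.7) + 379.9
x = 1.176596 × -41.600 + 379.9 = 331.0

331.0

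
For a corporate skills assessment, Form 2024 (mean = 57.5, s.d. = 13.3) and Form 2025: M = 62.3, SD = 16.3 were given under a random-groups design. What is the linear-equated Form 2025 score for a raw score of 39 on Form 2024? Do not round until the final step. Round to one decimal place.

39.6

Linear equating: y = (SD_Y/SD_X)(x − M_X) + M_Y
y = (16.3/13.3)(39 − 57.5) + 62.3
y = 1.225564 × -18.5 + 62.3 = -22.6729 + 62.3 = 39.6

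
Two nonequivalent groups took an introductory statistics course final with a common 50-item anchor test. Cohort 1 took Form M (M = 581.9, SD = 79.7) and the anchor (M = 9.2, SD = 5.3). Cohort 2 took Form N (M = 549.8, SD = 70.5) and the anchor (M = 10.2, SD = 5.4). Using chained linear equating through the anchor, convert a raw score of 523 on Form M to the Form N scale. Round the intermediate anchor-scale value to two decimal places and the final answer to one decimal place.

485.6

Form M → anchor (Cohort 1): v = (5.3/79.7)(523 − 581.9) + 9.2 = 5.28
anchor → Form N (Cohort 2): y = (70.5/5.4)(5.28 − 10.2) + 549.8 = 485.6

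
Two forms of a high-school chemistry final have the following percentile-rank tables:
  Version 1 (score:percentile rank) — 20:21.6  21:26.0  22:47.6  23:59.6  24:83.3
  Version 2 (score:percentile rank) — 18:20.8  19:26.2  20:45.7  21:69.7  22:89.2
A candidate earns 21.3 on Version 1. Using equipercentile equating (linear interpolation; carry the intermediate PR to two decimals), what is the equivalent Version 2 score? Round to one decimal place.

PR of 21.3 on Version 1: 26.0 + (21.3 − 21)/(22 − 21) × (47.6 − 26.0) = 32.48
On Version 2, PR 32.48 falls between score 19 (PR 26.2) and 20 (PR 45.7).
Interpolate: 19 + (32.48 − 26.2)/(45.7 − 26.2) × (20 − 19) = 19.3

19.3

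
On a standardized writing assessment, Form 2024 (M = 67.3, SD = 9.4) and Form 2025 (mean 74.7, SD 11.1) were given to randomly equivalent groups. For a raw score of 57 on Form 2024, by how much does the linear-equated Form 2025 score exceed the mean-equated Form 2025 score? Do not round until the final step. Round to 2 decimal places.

Mean-equated: 57 + (74.7 − 67.3) = 64.40
Linear-equated: (11.1/9.4)(57 − 67.3) + 74.7 = 62.537
Difference = 62.537 − 64.40 = -1.86

-1.86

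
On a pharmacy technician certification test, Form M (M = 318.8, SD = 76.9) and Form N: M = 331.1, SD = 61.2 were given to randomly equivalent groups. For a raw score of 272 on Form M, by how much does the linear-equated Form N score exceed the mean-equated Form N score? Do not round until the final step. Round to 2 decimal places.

Mean-equated: 272 + (331.1 − 318.8) = 284.30
Linear-equated: (61.2/76.9)(272 − 318.8) + 331.1 = 293.855
Difference = 293.855 − 284.30 = 9.55

9.55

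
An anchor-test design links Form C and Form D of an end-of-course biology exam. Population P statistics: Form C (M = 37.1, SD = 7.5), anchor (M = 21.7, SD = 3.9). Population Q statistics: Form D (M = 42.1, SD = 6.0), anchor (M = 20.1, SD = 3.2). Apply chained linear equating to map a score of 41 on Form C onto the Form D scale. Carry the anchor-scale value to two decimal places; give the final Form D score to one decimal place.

Form C → anchor (Population P): v = (3.9/7.5)(41 − 37.1) + 21.7 = 23.73
anchor → Form D (Population Q): y = (6.0/3.2)(23.73 − 20.1) + 42.1 = 48.9

48.9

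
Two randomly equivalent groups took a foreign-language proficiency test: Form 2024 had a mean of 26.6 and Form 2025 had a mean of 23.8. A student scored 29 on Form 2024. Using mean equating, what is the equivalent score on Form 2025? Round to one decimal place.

26.2

Mean equating: y = x + (M_Y − M_X) = 29 + (23.8 − 26.6) = 26.2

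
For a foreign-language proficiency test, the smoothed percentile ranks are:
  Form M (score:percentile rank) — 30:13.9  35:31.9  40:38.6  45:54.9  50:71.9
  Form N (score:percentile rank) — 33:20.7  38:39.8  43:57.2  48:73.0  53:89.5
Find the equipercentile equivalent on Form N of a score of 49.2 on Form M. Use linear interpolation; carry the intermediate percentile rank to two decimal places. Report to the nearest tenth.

PR of 49.2 on Form M: 54.9 + (49.2 − 45)/(50 − 45) × (71.9 − 54.9) = 69.18
On Form N, PR 69.18 falls between score 43 (PR 57.2) and 48 (PR 73.0).
Interpolate: 43 + (69.18 − 57.2)/(73.0 − 57.2) × (48 − 43) = 46.8

46.8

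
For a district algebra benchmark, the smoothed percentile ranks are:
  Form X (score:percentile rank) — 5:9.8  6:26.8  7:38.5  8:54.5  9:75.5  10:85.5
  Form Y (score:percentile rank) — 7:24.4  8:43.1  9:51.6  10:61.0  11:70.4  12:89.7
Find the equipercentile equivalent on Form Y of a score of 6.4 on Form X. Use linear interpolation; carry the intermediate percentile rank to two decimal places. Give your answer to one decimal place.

PR of 6.4 on Form X: 26.8 + (6.4 − 6)/(7 − 6) × (38.5 − 26.8) = 31.48
On Form Y, PR 31.48 falls between score 7 (PR 24.4) and 8 (PR 43.1).
Interpolate: 7 + (31.48 − 24.4)/(43.1 − 24.4) × (8 − 7) = 7.4

7.4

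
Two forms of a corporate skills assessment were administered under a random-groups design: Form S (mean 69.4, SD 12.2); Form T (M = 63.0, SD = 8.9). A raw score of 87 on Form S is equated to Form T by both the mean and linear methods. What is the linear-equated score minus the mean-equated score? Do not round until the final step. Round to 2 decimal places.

Mean-equated: 87 + (63.0 − 69.4) = 80.60
Linear-equated: (8.9/12.2)(87 − 69.4) + 63.0 = 75.839
Difference = 75.839 − 80.60 = -4.76

-4.76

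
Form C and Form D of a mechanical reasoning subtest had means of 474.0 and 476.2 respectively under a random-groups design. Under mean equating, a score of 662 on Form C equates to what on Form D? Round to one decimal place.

664.2

Mean equating: y = x + (M_Y − M_X) = 662 + (476.2 − 474.0) = 664.2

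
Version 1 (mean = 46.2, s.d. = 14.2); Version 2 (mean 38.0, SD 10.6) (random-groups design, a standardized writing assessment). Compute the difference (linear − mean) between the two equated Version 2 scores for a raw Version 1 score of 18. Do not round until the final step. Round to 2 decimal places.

7.15

Mean-equated: 18 + (38.0 − 46.2) = 9.80
Linear-equated: (10.6/14.2)(18 − 46.2) + 38.0 = 16.949
Difference = 16.949 − 9.80 = 7.15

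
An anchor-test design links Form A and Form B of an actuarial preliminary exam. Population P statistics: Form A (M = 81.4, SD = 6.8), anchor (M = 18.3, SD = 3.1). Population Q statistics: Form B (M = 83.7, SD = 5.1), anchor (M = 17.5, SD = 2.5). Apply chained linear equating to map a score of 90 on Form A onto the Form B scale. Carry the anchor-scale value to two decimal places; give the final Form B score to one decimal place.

93.3

Form A → anchor (Population P): v = (3.1/6.8)(90 − 81.4) + 18.3 = 22.22
anchor → Form B (Population Q): y = (5.1/2.5)(22.22 − 17.5) + 83.7 = 93.3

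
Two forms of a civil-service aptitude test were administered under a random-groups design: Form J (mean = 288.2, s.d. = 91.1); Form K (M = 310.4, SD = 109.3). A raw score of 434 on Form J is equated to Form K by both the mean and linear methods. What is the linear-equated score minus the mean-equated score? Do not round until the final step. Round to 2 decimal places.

29.13

Mean-equated: 434 + (310.4 − 288.2) = 456.20
Linear-equated: (109.3/91.1)(434 − 288.2) + 310.4 = 485.328
Difference = 485.328 − 456.20 = 29.13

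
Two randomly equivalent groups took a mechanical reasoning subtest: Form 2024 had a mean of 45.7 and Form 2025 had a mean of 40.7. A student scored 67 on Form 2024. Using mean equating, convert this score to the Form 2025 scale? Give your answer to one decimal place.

62.0

Mean equating: y = x + (M_Y − M_X) = 67 + (40.7 − 45.7) = 62.0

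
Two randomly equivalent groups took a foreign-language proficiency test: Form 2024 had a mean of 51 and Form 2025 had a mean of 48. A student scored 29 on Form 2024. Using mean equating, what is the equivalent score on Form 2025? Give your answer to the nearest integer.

Mean equating: y = x + (M_Y − M_X) = 29 + (48 − 51) = 26

26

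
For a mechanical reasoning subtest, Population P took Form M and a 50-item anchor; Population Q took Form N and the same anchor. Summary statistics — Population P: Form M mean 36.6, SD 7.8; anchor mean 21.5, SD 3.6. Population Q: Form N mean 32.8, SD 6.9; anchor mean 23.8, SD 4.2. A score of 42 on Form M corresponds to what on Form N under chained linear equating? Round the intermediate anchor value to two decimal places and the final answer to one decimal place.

33.1

Form M → anchor (Population P): v = (3.6/7.8)(42 − 36.6) + 21.5 = 23.99
anchor → Form N (Population Q): y = (6.9/4.2)(23.99 − 23.8) + 32.8 = 33.1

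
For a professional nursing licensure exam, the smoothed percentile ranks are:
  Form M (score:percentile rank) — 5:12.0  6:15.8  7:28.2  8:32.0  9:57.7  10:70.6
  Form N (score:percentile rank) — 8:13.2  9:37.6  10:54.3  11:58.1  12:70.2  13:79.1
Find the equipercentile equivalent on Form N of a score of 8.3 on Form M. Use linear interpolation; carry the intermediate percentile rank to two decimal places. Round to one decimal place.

PR of 8.3 on Form M: 32.0 + (8.3 − 8)/(9 − 8) × (57.7 − 32.0) = 39.71
On Form N, PR 39.71 falls between score 9 (PR 37.6) and 10 (PR 54.3).
Interpolate: 9 + (39.71 − 37.6)/(54.3 − 37.6) × (10 − 9) = 9.1

9.1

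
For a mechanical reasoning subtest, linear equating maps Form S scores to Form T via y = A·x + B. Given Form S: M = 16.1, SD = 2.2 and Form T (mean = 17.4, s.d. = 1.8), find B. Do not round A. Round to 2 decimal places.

4.23

A = SD_Y / SD_X = 1.8 / 2.2 = 0.818182
B = M_Y − A·M_X = 17.4 − 0.818182 × 16.1 = 4.23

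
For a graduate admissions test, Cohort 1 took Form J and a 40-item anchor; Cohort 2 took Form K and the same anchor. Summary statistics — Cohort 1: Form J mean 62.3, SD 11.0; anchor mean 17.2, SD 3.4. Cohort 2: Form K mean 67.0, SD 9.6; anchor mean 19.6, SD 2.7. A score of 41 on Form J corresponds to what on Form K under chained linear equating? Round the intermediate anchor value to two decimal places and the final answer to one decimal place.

Form J → anchor (Cohort 1): v = (3.4/11.0)(41 − 62.3) + 17.2 = 10.62
anchor → Form K (Cohort 2): y = (9.6/2.7)(10.62 − 19.6) + 67.0 = 35.1

35.1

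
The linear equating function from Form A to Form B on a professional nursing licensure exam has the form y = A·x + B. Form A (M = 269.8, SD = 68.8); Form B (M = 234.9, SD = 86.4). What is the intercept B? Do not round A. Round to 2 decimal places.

-103.92

A = SD_Y / SD_X = 86.4 / 68.8 = 1.255814
B = M_Y − A·M_X = 234.9 − 1.255814 × 269.8 = -103.92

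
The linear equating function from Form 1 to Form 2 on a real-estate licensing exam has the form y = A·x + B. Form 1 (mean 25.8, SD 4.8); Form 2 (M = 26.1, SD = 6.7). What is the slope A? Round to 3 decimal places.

1.396

A = SD_Y / SD_X = 6.7 / 4.8 = 1.396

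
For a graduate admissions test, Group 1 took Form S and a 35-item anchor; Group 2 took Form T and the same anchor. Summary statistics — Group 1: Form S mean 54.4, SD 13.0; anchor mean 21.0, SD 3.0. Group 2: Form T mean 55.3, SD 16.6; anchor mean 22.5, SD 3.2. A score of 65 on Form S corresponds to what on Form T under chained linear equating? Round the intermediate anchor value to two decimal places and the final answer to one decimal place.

60.2

Form S → anchor (Group 1): v = (3.0/13.0)(65 − 54.4) + 21.0 = 23.45
anchor → Form T (Group 2): y = (16.6/3.2)(23.45 − 22.5) + 55.3 = 60.2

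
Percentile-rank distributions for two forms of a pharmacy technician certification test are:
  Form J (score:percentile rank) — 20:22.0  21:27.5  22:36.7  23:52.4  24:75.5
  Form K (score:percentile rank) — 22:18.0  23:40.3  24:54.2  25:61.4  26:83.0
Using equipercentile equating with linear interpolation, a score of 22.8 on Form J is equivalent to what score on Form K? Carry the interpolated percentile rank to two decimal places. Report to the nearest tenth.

23.6

PR of 22.8 on Form J: 36.7 + (22.8 − 22)/(23 − 22) × (52.4 − 36.7) = 49.26
On Form K, PR 49.26 falls between score 23 (PR 40.3) and 24 (PR 54.2).
Interpolate: 23 + (49.26 − 40.3)/(54.2 − 40.3) × (24 − 23) = 23.6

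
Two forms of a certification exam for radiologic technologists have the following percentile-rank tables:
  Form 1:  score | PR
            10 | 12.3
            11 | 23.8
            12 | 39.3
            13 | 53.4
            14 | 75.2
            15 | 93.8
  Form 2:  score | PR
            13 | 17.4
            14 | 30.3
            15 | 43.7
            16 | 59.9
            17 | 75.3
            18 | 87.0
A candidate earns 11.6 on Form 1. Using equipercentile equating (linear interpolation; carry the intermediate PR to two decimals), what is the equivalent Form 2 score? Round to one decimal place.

PR of 11.6 on Form 1: 23.8 + (11.6 − 11)/(12 − 11) × (39.3 − 23.8) = 33.10
On Form 2, PR 33.10 falls between score 14 (PR 30.3) and 15 (PR 43.7).
Interpolate: 14 + (33.10 − 30.3)/(43.7 − 30.3) × (15 − 14) = 14.2

14.2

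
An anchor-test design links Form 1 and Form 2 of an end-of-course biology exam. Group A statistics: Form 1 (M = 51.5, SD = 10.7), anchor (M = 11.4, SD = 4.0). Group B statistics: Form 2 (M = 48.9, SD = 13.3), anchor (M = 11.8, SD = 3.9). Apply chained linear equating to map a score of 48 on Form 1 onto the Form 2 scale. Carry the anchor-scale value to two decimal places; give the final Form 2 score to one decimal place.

43.1

Form 1 → anchor (Group A): v = (4.0/10.7)(48 − 51.5) + 11.4 = 10.09
anchor → Form 2 (Group B): y = (13.3/3.9)(10.09 − 11.8) + 48.9 = 43.1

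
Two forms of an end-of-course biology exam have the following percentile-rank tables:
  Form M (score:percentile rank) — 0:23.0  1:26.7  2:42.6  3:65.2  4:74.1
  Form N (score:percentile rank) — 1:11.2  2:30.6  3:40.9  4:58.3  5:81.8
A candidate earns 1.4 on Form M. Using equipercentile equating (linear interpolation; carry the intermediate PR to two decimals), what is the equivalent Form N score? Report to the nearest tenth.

2.2

PR of 1.4 on Form M: 26.7 + (1.4 − 1)/(2 − 1) × (42.6 − 26.7) = 33.06
On Form N, PR 33.06 falls between score 2 (PR 30.6) and 3 (PR 40.9).
Interpolate: 2 + (33.06 − 30.6)/(40.9 − 30.6) × (3 − 2) = 2.2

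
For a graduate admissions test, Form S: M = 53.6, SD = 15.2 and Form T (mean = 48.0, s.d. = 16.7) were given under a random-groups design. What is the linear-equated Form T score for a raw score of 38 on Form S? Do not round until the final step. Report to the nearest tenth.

Linear equating: y = (SD_Y/SD_X)(x − M_X) + M_Y
y = (16.7/15.2)(38 − 53.6) + 48.0
y = 1.098684 × -15.6 + 48.0 = -17.1395 + 48.0 = 30.9

30.9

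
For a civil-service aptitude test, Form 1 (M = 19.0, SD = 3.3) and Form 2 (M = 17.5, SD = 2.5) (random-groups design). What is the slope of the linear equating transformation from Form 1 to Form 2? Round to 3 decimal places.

0.758

A = SD_Y / SD_X = 2.5 / 3.3 = 0.758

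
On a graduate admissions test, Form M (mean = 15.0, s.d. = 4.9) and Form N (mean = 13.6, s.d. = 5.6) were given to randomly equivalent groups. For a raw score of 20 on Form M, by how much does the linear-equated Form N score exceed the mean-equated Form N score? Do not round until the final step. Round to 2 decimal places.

0.71

Mean-equated: 20 + (13.6 − 15.0) = 18.60
Linear-equated: (5.6/4.9)(20 − 15.0) + 13.6 = 19.314
Difference = 19.314 − 18.60 = 0.71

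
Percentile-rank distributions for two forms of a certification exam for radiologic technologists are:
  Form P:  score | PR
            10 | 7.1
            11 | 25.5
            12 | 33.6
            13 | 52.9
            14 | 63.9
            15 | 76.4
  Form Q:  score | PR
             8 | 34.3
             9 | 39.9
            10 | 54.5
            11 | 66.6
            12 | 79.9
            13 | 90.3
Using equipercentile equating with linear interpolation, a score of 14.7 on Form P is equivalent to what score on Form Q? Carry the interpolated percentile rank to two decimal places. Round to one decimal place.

PR of 14.7 on Form P: 63.9 + (14.7 − 14)/(15 − 14) × (76.4 − 63.9) = 72.65
On Form Q, PR 72.65 falls between score 11 (PR 66.6) and 12 (PR 79.9).
Interpolate: 11 + (72.65 − 66.6)/(79.9 − 66.6) × (12 − 11) = 11.5

11.5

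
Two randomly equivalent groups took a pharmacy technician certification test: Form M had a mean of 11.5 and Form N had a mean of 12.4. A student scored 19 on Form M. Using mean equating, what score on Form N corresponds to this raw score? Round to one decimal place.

19.9

Mean equating: y = x + (M_Y − M_X) = 19 + (12.4 − 11.5) = 19.9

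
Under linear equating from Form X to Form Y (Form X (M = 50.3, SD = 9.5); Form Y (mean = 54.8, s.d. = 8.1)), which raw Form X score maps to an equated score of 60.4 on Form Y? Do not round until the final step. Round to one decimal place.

56.9

Invert y = (SD_Y/SD_X)(x − M_X) + M_Y:
x = (SD_X/SD_Y)(y − M_Y) + M_X = (9.5/8.1)(60.4 − 54.8) + 50.3
x = 1.172840 × 5.600 + 50.3 = 56.9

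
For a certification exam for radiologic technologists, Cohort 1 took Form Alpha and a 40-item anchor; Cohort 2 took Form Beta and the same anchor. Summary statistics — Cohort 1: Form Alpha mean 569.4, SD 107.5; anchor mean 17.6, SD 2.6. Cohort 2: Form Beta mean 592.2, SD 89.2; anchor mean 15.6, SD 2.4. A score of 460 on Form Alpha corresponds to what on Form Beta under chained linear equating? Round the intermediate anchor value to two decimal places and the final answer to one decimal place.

Form Alpha → anchor (Cohort 1): v = (2.6/107.5)(460 − 569.4) + 17.6 = 14.95
anchor → Form Beta (Cohort 2): y = (89.2/2.4)(14.95 − 15.6) + 592.2 = 568.0

568.0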